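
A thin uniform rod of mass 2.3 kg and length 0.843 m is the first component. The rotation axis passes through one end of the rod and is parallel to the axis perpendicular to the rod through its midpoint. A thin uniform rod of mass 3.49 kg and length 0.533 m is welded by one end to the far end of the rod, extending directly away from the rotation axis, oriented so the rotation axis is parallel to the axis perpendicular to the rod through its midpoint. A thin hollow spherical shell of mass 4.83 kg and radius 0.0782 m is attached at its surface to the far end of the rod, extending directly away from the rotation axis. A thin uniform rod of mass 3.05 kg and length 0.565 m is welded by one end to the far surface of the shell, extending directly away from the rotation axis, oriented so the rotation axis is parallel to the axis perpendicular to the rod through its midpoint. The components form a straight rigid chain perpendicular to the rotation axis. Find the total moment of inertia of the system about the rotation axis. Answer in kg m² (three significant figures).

25.3

Thin rod: I_cm = (1/12)ML² = (1/12)(2.3)(0.843)² = 0.13621 kg m²; centre at d = 0.4215 m, so I = I_cm + Md² gives I = 0.13621 + (2.3)(0.4215)² = 0.54483 kg m².
Thin rod: I_cm = (1/12)ML² = (1/12)(3.49)(0.533)² = 0.082623 kg m²; centre at d = 0.4215 + 0.4215 + 0.2665 = 1.1095 m, so I = I_cm + Md² gives I = 0.082623 + (3.49)(1.1095)² = 4.3788 kg m².
Spherical shell: I_cm = (2/3)MR² = (2/3)(4.83)(0.0782)² = 0.019691 kg m²; centre at d = 0.4215 + 0.4215 + 0.2665 + 0.2665 + 0.0782 = 1.4542 m, so I = I_cm + Md² gives I = 0.019691 + (4.83)(1.4542)² = 10.234 kg m².
Thin rod: I_cm = (1/12)ML² = (1/12)(3.05)(0.565)² = 0.081136 kg m²; centre at d = 0.4215 + 0.4215 + 0.2665 + 0.2665 + 0.0782 + 0.0782 + 0.2825 = 1.8149 m, so I = I_cm + Md² gives I = 0.081136 + (3.05)(1.8149)² = 10.127 kg m².
Total I = 0.54483 + 4.3788 + 10.234 + 10.127 = 25.285 kg m².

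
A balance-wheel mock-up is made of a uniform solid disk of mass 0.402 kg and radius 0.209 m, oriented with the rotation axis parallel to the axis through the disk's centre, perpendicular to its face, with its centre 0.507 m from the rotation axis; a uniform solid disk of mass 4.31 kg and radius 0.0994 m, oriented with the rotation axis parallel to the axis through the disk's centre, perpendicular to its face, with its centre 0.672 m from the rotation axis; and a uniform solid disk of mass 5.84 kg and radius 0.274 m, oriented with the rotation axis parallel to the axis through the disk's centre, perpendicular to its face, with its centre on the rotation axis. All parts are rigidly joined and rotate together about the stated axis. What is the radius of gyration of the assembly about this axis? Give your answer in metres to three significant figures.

Solid disk: I_cm = (1/2)MR² = (1/2)(0.402)(0.209)² = 0.0087799 kg·m²; centre at d = 0.507 m, so I = I_cm + Md² gives I = 0.0087799 + (0.402)(0.507)² = 0.11211 kg·m².
Solid disk: I_cm = (1/2)MR² = (1/2)(4.31)(0.0994)² = 0.021292 kg·m²; centre at d = 0.672 m, so I = I_cm + Md² gives I = 0.021292 + (4.31)(0.672)² = 1.9676 kg·m².
Solid disk: I_cm = (1/2)MR² = (1/2)(5.84)(0.274)² = 0.21922 kg·m²; axis through the centre, so I = 0.21922 kg·m².
Total I = 2.299 kg·m²; total mass M = 10.552 kg.
k = √(I/M) = √(2.299/10.552) = 0.46676 m.

0.467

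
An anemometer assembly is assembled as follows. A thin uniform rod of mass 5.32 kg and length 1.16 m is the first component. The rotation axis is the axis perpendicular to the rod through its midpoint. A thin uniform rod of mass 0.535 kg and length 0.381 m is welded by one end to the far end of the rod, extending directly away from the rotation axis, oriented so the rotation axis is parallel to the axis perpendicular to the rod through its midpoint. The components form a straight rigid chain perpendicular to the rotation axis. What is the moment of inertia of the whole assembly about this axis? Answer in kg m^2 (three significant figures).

0.921

Thin rod: I_cm = (1/12)ML² = (1/12)(5.32)(1.16)² = 0.59655 kg m^2; axis through the centre, so I = 0.59655 kg m^2.
Thin rod: I_cm = (1/12)ML² = (1/12)(0.535)(0.381)² = 0.0064718 kg m^2; centre at d = 0.58 + 0.1905 = 0.7705 m, so I = I_cm + Md² gives I = 0.0064718 + (0.535)(0.7705)² = 0.32409 kg m^2.
Total I = 0.59655 + 0.32409 = 0.92063 kg m^2.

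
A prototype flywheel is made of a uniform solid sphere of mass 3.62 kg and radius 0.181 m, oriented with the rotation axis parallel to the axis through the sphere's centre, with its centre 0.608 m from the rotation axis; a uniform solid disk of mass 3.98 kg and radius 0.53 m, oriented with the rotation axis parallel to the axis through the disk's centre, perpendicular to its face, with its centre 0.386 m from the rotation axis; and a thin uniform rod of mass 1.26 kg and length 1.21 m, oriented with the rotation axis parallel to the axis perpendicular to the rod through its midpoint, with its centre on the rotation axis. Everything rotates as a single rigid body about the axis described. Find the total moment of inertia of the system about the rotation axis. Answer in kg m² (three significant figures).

Solid sphere: I_cm = (2/5)MR² = (2/5)(3.62)(0.181)² = 0.047438 kg m²; centre at d = 0.608 m, so I = I_cm + Md² gives I = 0.047438 + (3.62)(0.608)² = 1.3856 kg m².
Solid disk: I_cm = (1/2)MR² = (1/2)(3.98)(0.53)² = 0.55899 kg m²; centre at d = 0.386 m, so I = I_cm + Md² gives I = 0.55899 + (3.98)(0.386)² = 1.152 kg m².
Thin rod: I_cm = (1/12)ML² = (1/12)(1.26)(1.21)² = 0.15373 kg m²; axis through the centre, so I = 0.15373 kg m².
Total I = 1.3856 + 1.152 + 0.15373 = 2.6913 kg m².

2.69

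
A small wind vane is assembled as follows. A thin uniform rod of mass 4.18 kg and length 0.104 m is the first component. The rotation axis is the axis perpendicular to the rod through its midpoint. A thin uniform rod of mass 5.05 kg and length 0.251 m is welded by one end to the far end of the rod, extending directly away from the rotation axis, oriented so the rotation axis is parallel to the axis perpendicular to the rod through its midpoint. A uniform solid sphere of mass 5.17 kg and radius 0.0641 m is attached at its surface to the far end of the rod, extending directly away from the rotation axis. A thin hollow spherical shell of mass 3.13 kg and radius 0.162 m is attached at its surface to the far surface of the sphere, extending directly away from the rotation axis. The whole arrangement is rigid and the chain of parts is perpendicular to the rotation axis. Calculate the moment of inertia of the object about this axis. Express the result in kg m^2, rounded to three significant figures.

2.05

Thin rod: I_cm = (1/12)ML² = (1/12)(4.18)(0.104)² = 0.0037676 kg m^2; axis through the centre, so I = 0.0037676 kg m^2.
Thin rod: I_cm = (1/12)ML² = (1/12)(5.05)(0.251)² = 0.026513 kg m^2; centre at d = 0.052 + 0.1255 = 0.1775 m, so I = I_cm + Md² gives I = 0.026513 + (5.05)(0.1775)² = 0.18562 kg m^2.
Solid sphere: I_cm = (2/5)MR² = (2/5)(5.17)(0.0641)² = 0.008497 kg m^2; centre at d = 0.052 + 0.1255 + 0.1255 + 0.0641 = 0.3671 m, so I = I_cm + Md² gives I = 0.008497 + (5.17)(0.3671)² = 0.70522 kg m^2.
Spherical shell: I_cm = (2/3)MR² = (2/3)(3.13)(0.162)² = 0.054762 kg m^2; centre at d = 0.052 + 0.1255 + 0.1255 + 0.0641 + 0.0641 + 0.162 = 0.5932 m, so I = I_cm + Md² gives I = 0.054762 + (3.13)(0.5932)² = 1.1562 kg m^2.
Total I = 0.0037676 + 0.18562 + 0.70522 + 1.1562 = 2.0508 kg m^2.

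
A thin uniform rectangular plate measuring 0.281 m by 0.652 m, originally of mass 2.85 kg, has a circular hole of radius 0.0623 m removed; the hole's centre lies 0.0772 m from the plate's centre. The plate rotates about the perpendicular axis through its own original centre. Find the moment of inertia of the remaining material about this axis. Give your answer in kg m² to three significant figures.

0.118

Unpierced body about its centre: I₀ = (1/12)M(a²+b²) = (1/12)(2.85)[(0.281)² + (0.652)²] = 0.11972 kg m².
The removed disk has mass m = M·πr²/(ab) = (2.85)·π(0.0623)²/(0.281·0.652) = 0.18968 kg (same uniform areal density).
Its moment of inertia about the rotation axis (parallel-axis theorem): I_hole = (1/2)mr² + md² = (1/2)(0.18968)(0.0623)² + (0.18968)(0.0772)² = 0.0014985 kg m².
Treating the hole as negative mass, I = I₀ − I_hole = 0.11972 − 0.0014985 = 0.11822 kg m².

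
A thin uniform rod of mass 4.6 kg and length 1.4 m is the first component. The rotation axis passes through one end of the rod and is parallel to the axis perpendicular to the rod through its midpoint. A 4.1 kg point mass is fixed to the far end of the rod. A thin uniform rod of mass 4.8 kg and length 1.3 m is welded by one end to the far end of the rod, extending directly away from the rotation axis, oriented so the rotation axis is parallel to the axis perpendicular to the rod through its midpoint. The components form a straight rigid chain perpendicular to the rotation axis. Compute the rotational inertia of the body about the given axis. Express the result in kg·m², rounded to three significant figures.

31.9

Thin rod: I_cm = (1/12)ML² = (1/12)(4.6)(1.4)² = 0.75133 kg·m²; centre at d = 0.7 m, so I = I_cm + Md² gives I = 0.75133 + (4.6)(0.7)² = 3.0053 kg·m².
Point mass: I_cm = 0; centre at d = 0.7 + 0.7 = 1.4 m, so I = I_cm + Md² gives I = 0 + (4.1)(1.4)² = 8.036 kg·m².
Thin rod: I_cm = (1/12)ML² = (1/12)(4.8)(1.3)² = 0.676 kg·m²; centre at d = 0.7 + 0.7 + 0.65 = 2.05 m, so I = I_cm + Md² gives I = 0.676 + (4.8)(2.05)² = 20.848 kg·m².
Total I = 3.0053 + 8.036 + 20.848 = 31.889 kg·m².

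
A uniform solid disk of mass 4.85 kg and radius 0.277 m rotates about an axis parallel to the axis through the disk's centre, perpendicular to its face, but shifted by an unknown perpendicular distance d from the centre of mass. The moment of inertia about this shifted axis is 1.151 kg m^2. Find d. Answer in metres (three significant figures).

About the centre-of-mass axis, I_cm = (1/2)MR² = (1/2)(4.85)(0.277)² = 0.18607 kg m^2.
Parallel axis theorem: I = I_cm + Md², so Md² = 1.151 − 0.18607 = 0.96493 kg m^2.
d = √(0.96493 / 4.85) = 0.44604 m.

0.446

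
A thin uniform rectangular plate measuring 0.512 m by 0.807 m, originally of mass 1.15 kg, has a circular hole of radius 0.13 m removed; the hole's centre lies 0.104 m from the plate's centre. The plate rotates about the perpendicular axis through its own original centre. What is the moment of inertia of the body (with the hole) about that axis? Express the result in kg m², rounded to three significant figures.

Unpierced body about its centre: I₀ = (1/12)M(a²+b²) = (1/12)(1.15)[(0.512)² + (0.807)²] = 0.087533 kg m².
The removed disk has mass m = M·πr²/(ab) = (1.15)·π(0.13)²/(0.512·0.807) = 0.14777 kg (same uniform areal density).
Its moment of inertia about the rotation axis (parallel-axis theorem): I_hole = (1/2)mr² + md² = (1/2)(0.14777)(0.13)² + (0.14777)(0.104)² = 0.002847 kg m².
Treating the hole as negative mass, I = I₀ − I_hole = 0.087533 − 0.002847 = 0.084687 kg m².

0.0847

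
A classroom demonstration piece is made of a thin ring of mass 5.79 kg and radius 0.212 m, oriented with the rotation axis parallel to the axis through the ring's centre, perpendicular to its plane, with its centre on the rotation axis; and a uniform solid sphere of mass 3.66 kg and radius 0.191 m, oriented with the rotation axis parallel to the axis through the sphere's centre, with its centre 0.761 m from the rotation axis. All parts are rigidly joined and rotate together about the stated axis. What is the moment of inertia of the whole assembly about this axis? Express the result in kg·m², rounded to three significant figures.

2.43

Thin ring: I_cm = MR² = (5.79)(0.212)² = 0.26023 kg·m²; axis through the centre, so I = 0.26023 kg·m².
Solid sphere: I_cm = (2/5)MR² = (2/5)(3.66)(0.191)² = 0.053408 kg·m²; centre at d = 0.761 m, so I = I_cm + Md² gives I = 0.053408 + (3.66)(0.761)² = 2.173 kg·m².
Total I = 0.26023 + 2.173 = 2.4332 kg·m².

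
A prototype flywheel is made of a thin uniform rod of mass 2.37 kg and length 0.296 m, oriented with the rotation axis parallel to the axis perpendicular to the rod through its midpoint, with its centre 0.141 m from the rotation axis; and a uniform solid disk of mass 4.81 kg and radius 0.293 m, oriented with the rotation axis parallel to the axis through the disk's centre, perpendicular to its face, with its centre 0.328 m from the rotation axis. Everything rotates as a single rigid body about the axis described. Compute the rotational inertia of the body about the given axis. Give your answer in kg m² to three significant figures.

Thin rod: I_cm = (1/12)ML² = (1/12)(2.37)(0.296)² = 0.017304 kg m²; centre at d = 0.141 m, so the parallel axis theorem gives I = 0.017304 + (2.37)(0.141)² = 0.064422 kg m².
Solid disk: I_cm = (1/2)MR² = (1/2)(4.81)(0.293)² = 0.20647 kg m²; centre at d = 0.328 m, so the parallel axis theorem gives I = 0.20647 + (4.81)(0.328)² = 0.72395 kg m².
Total I = 0.064422 + 0.72395 = 0.78837 kg m².

0.788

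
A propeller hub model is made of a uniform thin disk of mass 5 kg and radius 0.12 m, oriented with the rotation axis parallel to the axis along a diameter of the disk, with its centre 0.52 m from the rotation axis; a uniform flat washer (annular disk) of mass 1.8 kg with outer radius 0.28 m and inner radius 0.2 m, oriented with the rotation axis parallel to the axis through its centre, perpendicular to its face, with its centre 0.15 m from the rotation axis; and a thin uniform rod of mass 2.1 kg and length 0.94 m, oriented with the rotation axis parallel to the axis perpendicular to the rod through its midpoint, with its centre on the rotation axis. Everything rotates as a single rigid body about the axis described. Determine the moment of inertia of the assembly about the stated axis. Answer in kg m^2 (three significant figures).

1.67

Thin disk: I_cm = (1/4)MR² = (1/4)(5)(0.12)² = 0.018 kg m^2; centre at d = 0.52 m, so I = I_cm + Md² gives I = 0.018 + (5)(0.52)² = 1.37 kg m^2.
Annular disk: I_cm = (1/2)M(R²+r²) = (1/2)(1.8)[(0.28)² + (0.2)²] = 0.10656 kg m^2; centre at d = 0.15 m, so I = I_cm + Md² gives I = 0.10656 + (1.8)(0.15)² = 0.14706 kg m^2.
Thin rod: I_cm = (1/12)ML² = (1/12)(2.1)(0.94)² = 0.15463 kg m^2; axis through the centre, so I = 0.15463 kg m^2.
Total I = 1.37 + 0.14706 + 0.15463 = 1.6717 kg m^2.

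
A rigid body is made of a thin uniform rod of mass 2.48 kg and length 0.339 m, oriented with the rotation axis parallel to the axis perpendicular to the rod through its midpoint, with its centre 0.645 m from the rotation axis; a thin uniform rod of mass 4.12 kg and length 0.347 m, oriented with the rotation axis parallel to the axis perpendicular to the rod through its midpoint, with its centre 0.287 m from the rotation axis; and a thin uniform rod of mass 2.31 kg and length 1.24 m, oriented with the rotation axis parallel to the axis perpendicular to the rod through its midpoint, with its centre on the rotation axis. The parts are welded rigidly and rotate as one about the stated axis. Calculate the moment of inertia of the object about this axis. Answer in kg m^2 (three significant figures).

Thin rod: I_cm = (1/12)ML² = (1/12)(2.48)(0.339)² = 0.02375 kg m^2; centre at d = 0.645 m, so the parallel axis theorem gives I = 0.02375 + (2.48)(0.645)² = 1.0555 kg m^2.
Thin rod: I_cm = (1/12)ML² = (1/12)(4.12)(0.347)² = 0.04134 kg m^2; centre at d = 0.287 m, so the parallel axis theorem gives I = 0.04134 + (4.12)(0.287)² = 0.3807 kg m^2.
Thin rod: I_cm = (1/12)ML² = (1/12)(2.31)(1.24)² = 0.29599 kg m^2; axis through the centre, so I = 0.29599 kg m^2.
Total I = 1.0555 + 0.3807 + 0.29599 = 1.7322 kg m^2.

1.73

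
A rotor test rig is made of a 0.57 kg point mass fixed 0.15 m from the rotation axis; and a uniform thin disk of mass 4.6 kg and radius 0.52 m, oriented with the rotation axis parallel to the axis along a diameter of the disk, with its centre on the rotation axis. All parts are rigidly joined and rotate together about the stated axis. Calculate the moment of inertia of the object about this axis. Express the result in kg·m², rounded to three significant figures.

Point mass: I_cm = 0; centre at d = 0.15 m, so the parallel axis theorem gives I = 0 + (0.57)(0.15)² = 0.012825 kg·m².
Thin disk: I_cm = (1/4)MR² = (1/4)(4.6)(0.52)² = 0.31096 kg·m²; axis through the centre, so I = 0.31096 kg·m².
Total I = 0.012825 + 0.31096 = 0.32378 kg·m².

0.324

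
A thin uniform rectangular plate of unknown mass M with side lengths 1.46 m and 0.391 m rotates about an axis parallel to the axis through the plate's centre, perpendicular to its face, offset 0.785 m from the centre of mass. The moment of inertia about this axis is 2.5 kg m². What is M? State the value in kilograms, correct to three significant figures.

I = I_cm + Md² = (1/12)M(a²+b²) + Md² = M·[0.0833333·[(1.46)² + (0.391)²] + (0.785)²] = M·0.8066.
So M = 2.5 / 0.8066 = 3.0994 kg.

3.10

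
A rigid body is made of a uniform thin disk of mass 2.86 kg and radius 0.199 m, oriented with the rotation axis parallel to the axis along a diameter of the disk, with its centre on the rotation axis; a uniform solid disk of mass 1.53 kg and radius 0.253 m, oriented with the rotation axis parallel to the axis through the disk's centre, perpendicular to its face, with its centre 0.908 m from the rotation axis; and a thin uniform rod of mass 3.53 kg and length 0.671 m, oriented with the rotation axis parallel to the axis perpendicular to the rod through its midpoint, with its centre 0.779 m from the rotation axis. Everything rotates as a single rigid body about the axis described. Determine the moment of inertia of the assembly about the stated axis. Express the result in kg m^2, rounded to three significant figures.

Thin disk: I_cm = (1/4)MR² = (1/4)(2.86)(0.199)² = 0.028315 kg m^2; axis through the centre, so I = 0.028315 kg m^2.
Solid disk: I_cm = (1/2)MR² = (1/2)(1.53)(0.253)² = 0.048967 kg m^2; centre at d = 0.908 m, so I = I_cm + Md² gives I = 0.048967 + (1.53)(0.908)² = 1.3104 kg m^2.
Thin rod: I_cm = (1/12)ML² = (1/12)(3.53)(0.671)² = 0.13245 kg m^2; centre at d = 0.779 m, so I = I_cm + Md² gives I = 0.13245 + (3.53)(0.779)² = 2.2746 kg m^2.
Total I = 0.028315 + 1.3104 + 2.2746 = 3.6133 kg m^2.

3.61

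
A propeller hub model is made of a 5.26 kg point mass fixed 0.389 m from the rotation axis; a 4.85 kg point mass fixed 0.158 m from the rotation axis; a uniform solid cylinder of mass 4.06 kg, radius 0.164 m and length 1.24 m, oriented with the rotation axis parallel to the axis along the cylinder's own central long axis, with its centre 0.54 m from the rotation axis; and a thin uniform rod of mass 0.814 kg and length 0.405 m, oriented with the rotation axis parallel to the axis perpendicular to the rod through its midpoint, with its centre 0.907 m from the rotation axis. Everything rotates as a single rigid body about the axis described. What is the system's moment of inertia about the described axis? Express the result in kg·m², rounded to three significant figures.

Point mass: I_cm = 0; centre at d = 0.389 m, so the parallel axis theorem gives I = 0 + (5.26)(0.389)² = 0.79595 kg·m².
Point mass: I_cm = 0; centre at d = 0.158 m, so the parallel axis theorem gives I = 0 + (4.85)(0.158)² = 0.12108 kg·m².
Solid cylinder: I_cm = (1/2)MR² = (1/2)(4.06)(0.164)² = 0.054599 kg·m²; centre at d = 0.54 m, so the parallel axis theorem gives I = 0.054599 + (4.06)(0.54)² = 1.2385 kg·m².
Thin rod: I_cm = (1/12)ML² = (1/12)(0.814)(0.405)² = 0.011126 kg·m²; centre at d = 0.907 m, so the parallel axis theorem gives I = 0.011126 + (0.814)(0.907)² = 0.68076 kg·m².
Total I = 0.79595 + 0.12108 + 1.2385 + 0.68076 = 2.8363 kg·m².

2.84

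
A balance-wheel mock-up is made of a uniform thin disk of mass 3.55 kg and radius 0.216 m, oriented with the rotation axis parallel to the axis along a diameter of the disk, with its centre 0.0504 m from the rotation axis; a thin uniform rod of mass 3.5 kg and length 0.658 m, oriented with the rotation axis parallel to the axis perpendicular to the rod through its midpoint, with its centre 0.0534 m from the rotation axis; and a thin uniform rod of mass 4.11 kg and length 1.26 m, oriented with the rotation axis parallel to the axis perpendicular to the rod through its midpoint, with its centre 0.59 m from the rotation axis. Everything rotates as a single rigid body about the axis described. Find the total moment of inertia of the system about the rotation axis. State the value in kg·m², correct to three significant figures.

Thin disk: I_cm = (1/4)MR² = (1/4)(3.55)(0.216)² = 0.041407 kg·m²; centre at d = 0.0504 m, so I = I_cm + Md² gives I = 0.041407 + (3.55)(0.0504)² = 0.050425 kg·m².
Thin rod: I_cm = (1/12)ML² = (1/12)(3.5)(0.658)² = 0.12628 kg·m²; centre at d = 0.0534 m, so I = I_cm + Md² gives I = 0.12628 + (3.5)(0.0534)² = 0.13626 kg·m².
Thin rod: I_cm = (1/12)ML² = (1/12)(4.11)(1.26)² = 0.54375 kg·m²; centre at d = 0.59 m, so I = I_cm + Md² gives I = 0.54375 + (4.11)(0.59)² = 1.9744 kg·m².
Total I = 0.050425 + 0.13626 + 1.9744 = 2.1611 kg·m².

2.16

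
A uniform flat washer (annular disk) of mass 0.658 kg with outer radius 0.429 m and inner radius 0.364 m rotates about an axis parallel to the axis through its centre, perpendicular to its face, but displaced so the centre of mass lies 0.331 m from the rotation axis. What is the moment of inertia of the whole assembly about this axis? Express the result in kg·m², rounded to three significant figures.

0.176

I_cm = (1/2)M(R²+r²) = (1/2)(0.658)[(0.429)² + (0.364)²] = 0.10414 kg·m²; centre at d = 0.331 m, so I = I_cm + Md² gives I = 0.10414 + (0.658)(0.331)² = 0.17623 kg·m².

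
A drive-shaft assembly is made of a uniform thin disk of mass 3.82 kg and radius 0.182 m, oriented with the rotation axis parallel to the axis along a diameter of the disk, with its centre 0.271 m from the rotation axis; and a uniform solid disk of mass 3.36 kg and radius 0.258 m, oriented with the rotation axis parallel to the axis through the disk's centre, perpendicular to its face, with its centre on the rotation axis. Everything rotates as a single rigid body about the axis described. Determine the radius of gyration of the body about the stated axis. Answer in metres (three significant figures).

0.243

Thin disk: I_cm = (1/4)MR² = (1/4)(3.82)(0.182)² = 0.031633 kg m^2; centre at d = 0.271 m, so the parallel axis theorem gives I = 0.031633 + (3.82)(0.271)² = 0.31218 kg m^2.
Solid disk: I_cm = (1/2)MR² = (1/2)(3.36)(0.258)² = 0.11183 kg m^2; axis through the centre, so I = 0.11183 kg m^2.
Total I = 0.42401 kg m^2; total mass M = 7.18 kg.
k = √(I/M) = √(0.42401/7.18) = 0.24301 m.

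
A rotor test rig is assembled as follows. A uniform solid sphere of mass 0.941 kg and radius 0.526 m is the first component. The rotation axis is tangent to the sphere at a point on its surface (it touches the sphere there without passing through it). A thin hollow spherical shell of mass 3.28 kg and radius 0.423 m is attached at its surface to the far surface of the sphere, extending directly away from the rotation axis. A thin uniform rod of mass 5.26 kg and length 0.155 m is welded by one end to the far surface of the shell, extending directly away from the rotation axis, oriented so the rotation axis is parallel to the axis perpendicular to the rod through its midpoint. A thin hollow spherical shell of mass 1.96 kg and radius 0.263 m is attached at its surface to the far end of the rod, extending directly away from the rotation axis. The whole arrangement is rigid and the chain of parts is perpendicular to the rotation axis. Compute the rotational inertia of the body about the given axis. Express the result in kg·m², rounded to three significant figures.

Solid sphere: I_cm = (2/5)MR² = (2/5)(0.941)(0.526)² = 0.10414 kg·m²; centre at d = 0.526 m, so I = I_cm + Md² gives I = 0.10414 + (0.941)(0.526)² = 0.36449 kg·m².
Spherical shell: I_cm = (2/3)MR² = (2/3)(3.28)(0.423)² = 0.39126 kg·m²; centre at d = 0.526 + 0.526 + 0.423 = 1.475 m, so I = I_cm + Md² gives I = 0.39126 + (3.28)(1.475)² = 7.5273 kg·m².
Thin rod: I_cm = (1/12)ML² = (1/12)(5.26)(0.155)² = 0.010531 kg·m²; centre at d = 0.526 + 0.526 + 0.423 + 0.423 + 0.0775 = 1.9755 m, so I = I_cm + Md² gives I = 0.010531 + (5.26)(1.9755)² = 20.538 kg·m².
Spherical shell: I_cm = (2/3)MR² = (2/3)(1.96)(0.263)² = 0.090381 kg·m²; centre at d = 0.526 + 0.526 + 0.423 + 0.423 + 0.0775 + 0.0775 + 0.263 = 2.316 m, so I = I_cm + Md² gives I = 0.090381 + (1.96)(2.316)² = 10.604 kg·m².
Total I = 0.36449 + 7.5273 + 20.538 + 10.604 = 39.034 kg·m².

39.0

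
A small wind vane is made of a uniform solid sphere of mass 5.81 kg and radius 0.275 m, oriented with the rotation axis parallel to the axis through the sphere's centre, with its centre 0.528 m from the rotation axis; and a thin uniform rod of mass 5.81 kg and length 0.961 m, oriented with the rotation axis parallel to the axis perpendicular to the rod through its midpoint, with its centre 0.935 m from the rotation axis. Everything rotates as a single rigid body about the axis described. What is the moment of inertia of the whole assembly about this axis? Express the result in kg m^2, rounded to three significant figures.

7.32

Solid sphere: I_cm = (2/5)MR² = (2/5)(5.81)(0.275)² = 0.17575 kg m^2; centre at d = 0.528 m, so the parallel axis theorem gives I = 0.17575 + (5.81)(0.528)² = 1.7955 kg m^2.
Thin rod: I_cm = (1/12)ML² = (1/12)(5.81)(0.961)² = 0.44714 kg m^2; centre at d = 0.935 m, so the parallel axis theorem gives I = 0.44714 + (5.81)(0.935)² = 5.5264 kg m^2.
Total I = 1.7955 + 5.5264 = 7.3219 kg m^2.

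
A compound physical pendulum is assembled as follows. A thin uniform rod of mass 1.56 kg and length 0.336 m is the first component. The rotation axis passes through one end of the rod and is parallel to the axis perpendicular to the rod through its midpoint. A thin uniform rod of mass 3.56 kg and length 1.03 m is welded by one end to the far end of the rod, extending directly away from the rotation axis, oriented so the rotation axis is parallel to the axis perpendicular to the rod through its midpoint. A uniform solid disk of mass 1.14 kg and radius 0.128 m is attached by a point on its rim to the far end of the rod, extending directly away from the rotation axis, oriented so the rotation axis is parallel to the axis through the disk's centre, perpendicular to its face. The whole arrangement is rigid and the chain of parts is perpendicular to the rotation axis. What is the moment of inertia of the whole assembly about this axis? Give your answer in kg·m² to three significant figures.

Thin rod: I_cm = (1/12)ML² = (1/12)(1.56)(0.336)² = 0.014676 kg·m²; centre at d = 0.168 m, so I = I_cm + Md² gives I = 0.014676 + (1.56)(0.168)² = 0.058706 kg·m².
Thin rod: I_cm = (1/12)ML² = (1/12)(3.56)(1.03)² = 0.31473 kg·m²; centre at d = 0.168 + 0.168 + 0.515 = 0.851 m, so I = I_cm + Md² gives I = 0.31473 + (3.56)(0.851)² = 2.8929 kg·m².
Solid disk: I_cm = (1/2)MR² = (1/2)(1.14)(0.128)² = 0.0093389 kg·m²; centre at d = 0.168 + 0.168 + 0.515 + 0.515 + 0.128 = 1.494 m, so I = I_cm + Md² gives I = 0.0093389 + (1.14)(1.494)² = 2.5539 kg·m².
Total I = 0.058706 + 2.8929 + 2.5539 = 5.5055 kg·m².

5.51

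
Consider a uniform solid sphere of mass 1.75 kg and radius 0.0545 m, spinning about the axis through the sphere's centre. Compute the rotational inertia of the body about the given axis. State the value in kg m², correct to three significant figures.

I_cm = (2/5)MR² = (2/5)(1.75)(0.0545)² = 0.0020792 kg m²; axis through the centre, so I = 0.0020792 kg m².

0.00208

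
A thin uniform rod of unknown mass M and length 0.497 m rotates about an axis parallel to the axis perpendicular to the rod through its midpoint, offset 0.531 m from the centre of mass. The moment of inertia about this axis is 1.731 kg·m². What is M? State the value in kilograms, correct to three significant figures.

I = I_cm + Md² = (1/12)ML² + Md² = M·[0.0833333·(0.497)² + (0.531)²] = M·0.30255.
So M = 1.731 / 0.30255 = 5.7215 kg.

5.72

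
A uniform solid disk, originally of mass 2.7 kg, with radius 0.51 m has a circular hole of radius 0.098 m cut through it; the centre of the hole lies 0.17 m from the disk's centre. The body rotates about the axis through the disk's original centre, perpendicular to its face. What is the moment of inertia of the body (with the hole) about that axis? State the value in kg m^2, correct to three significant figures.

0.348

Unpierced body about its centre: I₀ = (1/2)MR² = (1/2)(2.7)(0.51)² = 0.35114 kg m^2.
The removed disk has mass m = M·(r/R)² = (2.7)(0.098/0.51)² = 0.099696 kg (same uniform areal density).
Its moment of inertia about the rotation axis (parallel-axis theorem): I_hole = (1/2)mr² + md² = (1/2)(0.099696)(0.098)² + (0.099696)(0.17)² = 0.0033599 kg m^2.
Treating the hole as negative mass, I = I₀ − I_hole = 0.35114 − 0.0033599 = 0.34778 kg m^2.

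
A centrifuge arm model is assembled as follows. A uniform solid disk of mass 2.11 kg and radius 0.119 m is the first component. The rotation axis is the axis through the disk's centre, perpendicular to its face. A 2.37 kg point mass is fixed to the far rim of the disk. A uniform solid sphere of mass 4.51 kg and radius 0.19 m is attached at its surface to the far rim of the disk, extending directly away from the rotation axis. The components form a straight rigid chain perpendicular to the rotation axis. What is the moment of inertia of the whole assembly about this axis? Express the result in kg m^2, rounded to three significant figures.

Solid disk: I_cm = (1/2)MR² = (1/2)(2.11)(0.119)² = 0.01494 kg m^2; axis through the centre, so I = 0.01494 kg m^2.
Point mass: I_cm = 0; centre at d = 0.119 m, so I = I_cm + Md² gives I = 0 + (2.37)(0.119)² = 0.033562 kg m^2.
Solid sphere: I_cm = (2/5)MR² = (2/5)(4.51)(0.19)² = 0.065124 kg m^2; centre at d = 0.119 + 0.19 = 0.309 m, so I = I_cm + Md² gives I = 0.065124 + (4.51)(0.309)² = 0.49574 kg m^2.
Total I = 0.01494 + 0.033562 + 0.49574 = 0.54425 kg m^2.

0.544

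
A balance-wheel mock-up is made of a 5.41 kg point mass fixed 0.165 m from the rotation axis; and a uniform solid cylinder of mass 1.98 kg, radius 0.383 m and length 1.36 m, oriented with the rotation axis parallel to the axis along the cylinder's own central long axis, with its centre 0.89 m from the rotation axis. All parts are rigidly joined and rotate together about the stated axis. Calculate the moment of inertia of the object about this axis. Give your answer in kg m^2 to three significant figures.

1.86

Point mass: I_cm = 0; centre at d = 0.165 m, so I = I_cm + Md² gives I = 0 + (5.41)(0.165)² = 0.14729 kg m^2.
Solid cylinder: I_cm = (1/2)MR² = (1/2)(1.98)(0.383)² = 0.14522 kg m^2; centre at d = 0.89 m, so I = I_cm + Md² gives I = 0.14522 + (1.98)(0.89)² = 1.7136 kg m^2.
Total I = 0.14729 + 1.7136 = 1.8609 kg m^2.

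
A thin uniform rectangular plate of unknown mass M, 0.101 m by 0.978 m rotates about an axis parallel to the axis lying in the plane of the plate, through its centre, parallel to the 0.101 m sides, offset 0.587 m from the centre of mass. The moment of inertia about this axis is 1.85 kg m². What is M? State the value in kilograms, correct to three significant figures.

4.36

I = I_cm + Md² = (1/12)Mb² + Md² = M·[0.0833333·(0.978)² + (0.587)²] = M·0.42428.
So M = 1.85 / 0.42428 = 4.3604 kg.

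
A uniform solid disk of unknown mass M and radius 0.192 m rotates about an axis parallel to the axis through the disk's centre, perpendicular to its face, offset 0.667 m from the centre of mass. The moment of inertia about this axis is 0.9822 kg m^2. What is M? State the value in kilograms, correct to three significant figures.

2.12

I = I_cm + Md² = (1/2)MR² + Md² = M·[0.5·(0.192)² + (0.667)²] = M·0.46332.
So M = 0.9822 / 0.46332 = 2.1199 kg.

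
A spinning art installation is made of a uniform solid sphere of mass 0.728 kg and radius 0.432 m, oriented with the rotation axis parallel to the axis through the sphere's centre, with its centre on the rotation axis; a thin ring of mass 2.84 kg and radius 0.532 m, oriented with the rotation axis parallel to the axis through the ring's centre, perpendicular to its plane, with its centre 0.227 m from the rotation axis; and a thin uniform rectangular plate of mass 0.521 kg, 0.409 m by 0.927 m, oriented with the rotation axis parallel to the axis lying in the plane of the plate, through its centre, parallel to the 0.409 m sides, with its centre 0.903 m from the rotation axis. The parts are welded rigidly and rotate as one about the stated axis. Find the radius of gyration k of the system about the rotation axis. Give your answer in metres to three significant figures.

Solid sphere: I_cm = (2/5)MR² = (2/5)(0.728)(0.432)² = 0.054345 kg·m²; axis through the centre, so I = 0.054345 kg·m².
Thin ring: I_cm = MR² = (2.84)(0.532)² = 0.80379 kg·m²; centre at d = 0.227 m, so the parallel axis theorem gives I = 0.80379 + (2.84)(0.227)² = 0.95013 kg·m².
Rectangular plate: I_cm = (1/12)Mb² = (1/12)(0.521)(0.927)² = 0.037309 kg·m²; centre at d = 0.903 m, so the parallel axis theorem gives I = 0.037309 + (0.521)(0.903)² = 0.46214 kg·m².
Total I = 1.4666 kg·m²; total mass M = 4.089 kg.
k = √(I/M) = √(1.4666/4.089) = 0.59889 m.

0.599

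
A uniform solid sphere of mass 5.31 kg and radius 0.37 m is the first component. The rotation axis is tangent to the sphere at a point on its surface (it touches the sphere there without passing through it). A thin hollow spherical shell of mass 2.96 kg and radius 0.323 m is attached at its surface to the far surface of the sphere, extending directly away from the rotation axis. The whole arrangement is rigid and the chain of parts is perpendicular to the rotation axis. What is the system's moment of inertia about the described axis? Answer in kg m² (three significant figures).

4.57

Solid sphere: I_cm = (2/5)MR² = (2/5)(5.31)(0.37)² = 0.29078 kg m²; centre at d = 0.37 m, so the parallel axis theorem gives I = 0.29078 + (5.31)(0.37)² = 1.0177 kg m².
Spherical shell: I_cm = (2/3)MR² = (2/3)(2.96)(0.323)² = 0.20588 kg m²; centre at d = 0.37 + 0.37 + 0.323 = 1.063 m, so the parallel axis theorem gives I = 0.20588 + (2.96)(1.063)² = 3.5506 kg m².
Total I = 1.0177 + 3.5506 = 4.5683 kg m².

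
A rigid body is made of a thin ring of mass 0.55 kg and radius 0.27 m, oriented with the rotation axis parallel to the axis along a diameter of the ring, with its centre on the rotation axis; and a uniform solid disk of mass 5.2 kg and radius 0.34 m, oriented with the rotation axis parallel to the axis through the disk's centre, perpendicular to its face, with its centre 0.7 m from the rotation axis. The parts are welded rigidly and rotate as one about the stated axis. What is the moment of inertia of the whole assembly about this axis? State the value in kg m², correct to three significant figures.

Thin ring: I_cm = (1/2)MR² = (1/2)(0.55)(0.27)² = 0.020048 kg m²; axis through the centre, so I = 0.020048 kg m².
Solid disk: I_cm = (1/2)MR² = (1/2)(5.2)(0.34)² = 0.30056 kg m²; centre at d = 0.7 m, so I = I_cm + Md² gives I = 0.30056 + (5.2)(0.7)² = 2.8486 kg m².
Total I = 0.020048 + 2.8486 = 2.8686 kg m².

2.87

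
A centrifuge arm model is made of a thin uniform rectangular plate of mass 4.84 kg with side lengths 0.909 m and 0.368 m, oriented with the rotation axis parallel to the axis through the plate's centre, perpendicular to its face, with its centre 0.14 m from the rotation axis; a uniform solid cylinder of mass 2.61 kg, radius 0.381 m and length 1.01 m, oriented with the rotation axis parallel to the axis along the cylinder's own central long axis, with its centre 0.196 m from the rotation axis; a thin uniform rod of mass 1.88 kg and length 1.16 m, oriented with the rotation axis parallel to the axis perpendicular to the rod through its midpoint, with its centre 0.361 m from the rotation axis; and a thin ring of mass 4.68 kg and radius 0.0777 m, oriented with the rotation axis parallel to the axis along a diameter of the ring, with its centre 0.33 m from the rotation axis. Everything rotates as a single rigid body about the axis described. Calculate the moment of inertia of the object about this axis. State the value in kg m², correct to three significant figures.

Rectangular plate: I_cm = (1/12)M(a²+b²) = (1/12)(4.84)[(0.909)² + (0.368)²] = 0.38789 kg m²; centre at d = 0.14 m, so the parallel axis theorem gives I = 0.38789 + (4.84)(0.14)² = 0.48275 kg m².
Solid cylinder: I_cm = (1/2)MR² = (1/2)(2.61)(0.381)² = 0.18944 kg m²; centre at d = 0.196 m, so the parallel axis theorem gives I = 0.18944 + (2.61)(0.196)² = 0.2897 kg m².
Thin rod: I_cm = (1/12)ML² = (1/12)(1.88)(1.16)² = 0.21081 kg m²; centre at d = 0.361 m, so the parallel axis theorem gives I = 0.21081 + (1.88)(0.361)² = 0.45581 kg m².
Thin ring: I_cm = (1/2)MR² = (1/2)(4.68)(0.0777)² = 0.014127 kg m²; centre at d = 0.33 m, so the parallel axis theorem gives I = 0.014127 + (4.68)(0.33)² = 0.52378 kg m².
Total I = 0.48275 + 0.2897 + 0.45581 + 0.52378 = 1.752 kg m².

1.75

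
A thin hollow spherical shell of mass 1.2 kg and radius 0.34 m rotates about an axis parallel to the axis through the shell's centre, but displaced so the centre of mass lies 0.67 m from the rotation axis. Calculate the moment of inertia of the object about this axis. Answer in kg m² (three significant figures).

0.631

I_cm = (2/3)MR² = (2/3)(1.2)(0.34)² = 0.09248 kg m²; centre at d = 0.67 m, so the parallel axis theorem gives I = 0.09248 + (1.2)(0.67)² = 0.63116 kg m².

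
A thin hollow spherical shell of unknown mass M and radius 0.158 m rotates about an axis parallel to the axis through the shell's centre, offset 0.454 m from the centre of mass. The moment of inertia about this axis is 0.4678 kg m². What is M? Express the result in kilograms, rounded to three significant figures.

I = I_cm + Md² = (2/3)MR² + Md² = M·[0.666667·(0.158)² + (0.454)²] = M·0.22276.
So M = 0.4678 / 0.22276 = 2.1 kg.

2.10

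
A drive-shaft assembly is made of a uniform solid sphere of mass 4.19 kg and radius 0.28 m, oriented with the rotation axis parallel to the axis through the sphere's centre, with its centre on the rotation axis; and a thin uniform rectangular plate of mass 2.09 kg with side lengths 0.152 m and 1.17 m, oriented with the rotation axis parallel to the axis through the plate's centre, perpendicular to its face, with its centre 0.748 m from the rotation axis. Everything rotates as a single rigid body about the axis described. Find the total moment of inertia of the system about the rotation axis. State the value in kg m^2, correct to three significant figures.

1.54

Solid sphere: I_cm = (2/5)MR² = (2/5)(4.19)(0.28)² = 0.1314 kg m^2; axis through the centre, so I = 0.1314 kg m^2.
Rectangular plate: I_cm = (1/12)M(a²+b²) = (1/12)(2.09)[(0.152)² + (1.17)²] = 0.24244 kg m^2; centre at d = 0.748 m, so the parallel axis theorem gives I = 0.24244 + (2.09)(0.748)² = 1.4118 kg m^2.
Total I = 0.1314 + 1.4118 = 1.5432 kg m^2.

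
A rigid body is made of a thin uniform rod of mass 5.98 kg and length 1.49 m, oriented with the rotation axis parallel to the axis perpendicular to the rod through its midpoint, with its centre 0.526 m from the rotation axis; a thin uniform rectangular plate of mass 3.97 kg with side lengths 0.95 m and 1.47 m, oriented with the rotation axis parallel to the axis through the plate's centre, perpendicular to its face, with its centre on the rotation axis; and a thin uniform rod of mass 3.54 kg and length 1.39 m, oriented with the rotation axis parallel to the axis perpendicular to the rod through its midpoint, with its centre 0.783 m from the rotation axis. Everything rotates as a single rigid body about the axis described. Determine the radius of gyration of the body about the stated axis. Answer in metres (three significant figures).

0.695

Thin rod: I_cm = (1/12)ML² = (1/12)(5.98)(1.49)² = 1.1063 kg m²; centre at d = 0.526 m, so I = I_cm + Md² gives I = 1.1063 + (5.98)(0.526)² = 2.7609 kg m².
Rectangular plate: I_cm = (1/12)M(a²+b²) = (1/12)(3.97)[(0.95)² + (1.47)²] = 1.0135 kg m²; axis through the centre, so I = 1.0135 kg m².
Thin rod: I_cm = (1/12)ML² = (1/12)(3.54)(1.39)² = 0.56997 kg m²; centre at d = 0.783 m, so I = I_cm + Md² gives I = 0.56997 + (3.54)(0.783)² = 2.7403 kg m².
Total I = 6.5147 kg m²; total mass M = 13.49 kg.
k = √(I/M) = √(6.5147/13.49) = 0.69493 m.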